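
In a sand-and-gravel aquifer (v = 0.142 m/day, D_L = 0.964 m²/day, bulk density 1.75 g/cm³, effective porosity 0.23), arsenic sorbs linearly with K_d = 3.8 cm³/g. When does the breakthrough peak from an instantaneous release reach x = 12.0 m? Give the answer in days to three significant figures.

Retardation factor R = 1 + ρ_b·K_d/n = 1 + 1.75 × 3.8/0.23 = 29.91.
Sorption retards both mechanisms: v_R = v/R = 0.004748 m/day, D_R = D/R = 0.03223 m²/day.
Peak time from v_R²t² + 2D_R t − x² = 0: t = (√(D_R² + v_R²x²) − D_R)/v_R².
√(D_R² + v_R²x²) = √(0.03223² + 0.004748² × 12.0²) = 0.06546; v_R² = 2.254e-05.
t = (0.06546 − 0.03223)/2.254e-05 = 1470 days.

1470 days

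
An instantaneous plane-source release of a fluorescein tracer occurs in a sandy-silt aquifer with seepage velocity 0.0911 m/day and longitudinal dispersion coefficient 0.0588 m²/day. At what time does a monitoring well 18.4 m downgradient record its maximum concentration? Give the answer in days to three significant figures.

For the 1D instantaneous-source solution, setting ∂C/∂t = 0 at fixed x gives v²t² + 2Dt − x² = 0, so t = (√(D² + v²x²) − D)/v².
√(D² + v²x²) = √(0.0588² + 0.0911² × 18.4²) = 1.677; v² = 0.00829921.
t = (1.677 − 0.0588)/0.00829921 = 195 days (vs. the pure-advection estimate x/v = 202 d).

195 days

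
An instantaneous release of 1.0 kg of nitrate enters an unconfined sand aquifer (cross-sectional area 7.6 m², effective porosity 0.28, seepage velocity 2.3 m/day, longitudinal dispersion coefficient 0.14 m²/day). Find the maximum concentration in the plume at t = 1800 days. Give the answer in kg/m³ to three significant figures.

The peak of an instantaneous 1D plume sits at x = vt; there the Gaussian factor is 1 and C_max = M/(n_e·A·√(4πDt)), where n_e·A is the pore area the mass is dissolved in.
√(4πDt) = √(4π × 0.14 × 1800) = 56.27 m, so C_max = 1.0/(0.28 × 7.6 × 56.27) = 0.00835 kg/m³.

0.00835 kg/m³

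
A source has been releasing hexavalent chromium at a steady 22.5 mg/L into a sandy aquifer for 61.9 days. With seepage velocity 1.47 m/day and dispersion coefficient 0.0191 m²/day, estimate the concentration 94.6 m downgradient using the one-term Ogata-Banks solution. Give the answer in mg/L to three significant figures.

For a continuous step input, C/C₀ ≈ ½·erfc((x−vt)/(2√(Dt))).
vt = 1.47 × 61.9 = 90.993 m and 2√(Dt) = 2√(0.0191 × 61.9) = 2.175 m.
Argument (x−vt)/(2√(Dt)) = (94.6 − 90.993)/2.175 = 1.658; ½·erfc(1.658) = 0.009520.
C = 22.5 × 0.009520 = 0.214 mg/L.

0.214 mg/L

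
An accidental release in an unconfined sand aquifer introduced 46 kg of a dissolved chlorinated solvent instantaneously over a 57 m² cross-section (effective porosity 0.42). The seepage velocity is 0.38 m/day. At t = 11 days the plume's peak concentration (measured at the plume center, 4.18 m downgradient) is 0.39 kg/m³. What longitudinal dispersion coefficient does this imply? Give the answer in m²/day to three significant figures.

0.176 m²/day

At the plume center C_max = M/(n_e·A·√(4πDt)), so D = M²/(4πt·(n_e·A·C_max)²).
n_e·A·C_max = 0.42 × 57 × 0.39 = 9.337 kg/m.
D = 46²/(4π × 11 × 9.337²) = 0.176 m²/day.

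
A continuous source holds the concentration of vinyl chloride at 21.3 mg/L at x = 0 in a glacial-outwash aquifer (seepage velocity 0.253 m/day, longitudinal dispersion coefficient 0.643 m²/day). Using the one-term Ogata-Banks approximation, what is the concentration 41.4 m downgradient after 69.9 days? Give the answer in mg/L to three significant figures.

For a continuous step input, C/C₀ ≈ ½·erfc((x−vt)/(2√(Dt))).
vt = 0.253 × 69.9 = 17.6847 m and 2√(Dt) = 2√(0.643 × 69.9) = 13.41 m.
Argument (x−vt)/(2√(Dt)) = (41.4 − 17.6847)/13.41 = 1.768; ½·erfc(1.768) = 0.006204.
C = 21.3 × 0.006204 = 0.132 mg/L.

0.132 mg/L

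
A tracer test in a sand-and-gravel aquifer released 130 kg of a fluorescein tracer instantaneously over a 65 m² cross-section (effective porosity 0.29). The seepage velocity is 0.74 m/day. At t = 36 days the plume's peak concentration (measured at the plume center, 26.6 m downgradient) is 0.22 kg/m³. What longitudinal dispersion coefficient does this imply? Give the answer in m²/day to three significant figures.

2.17 m²/day

At the plume center C_max = M/(n_e·A·√(4πDt)), so D = M²/(4πt·(n_e·A·C_max)²).
n_e·A·C_max = 0.29 × 65 × 0.22 = 4.147 kg/m.
D = 130²/(4π × 36 × 4.147²) = 2.17 m²/day.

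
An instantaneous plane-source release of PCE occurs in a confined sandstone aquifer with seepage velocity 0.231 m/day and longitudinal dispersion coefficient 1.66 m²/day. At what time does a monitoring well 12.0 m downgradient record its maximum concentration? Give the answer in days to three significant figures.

29.4 days

For the 1D instantaneous-source solution, setting ∂C/∂t = 0 at fixed x gives v²t² + 2Dt − x² = 0, so t = (√(D² + v²x²) − D)/v².
√(D² + v²x²) = √(1.66² + 0.231² × 12.0²) = 3.231; v² = 0.053361.
t = (3.231 − 1.66)/0.053361 = 29.4 days (vs. the pure-advection estimate x/v = 51.9 d).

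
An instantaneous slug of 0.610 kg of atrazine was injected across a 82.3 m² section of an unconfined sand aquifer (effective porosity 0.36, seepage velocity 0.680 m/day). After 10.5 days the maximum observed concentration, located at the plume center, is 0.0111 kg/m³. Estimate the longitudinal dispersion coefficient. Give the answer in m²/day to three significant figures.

0.0261 m²/day

At the plume center C_max = M/(n_e·A·√(4πDt)), so D = M²/(4πt·(n_e·A·C_max)²).
n_e·A·C_max = 0.36 × 82.3 × 0.0111 = 0.3289 kg/m.
D = 0.610²/(4π × 10.5 × 0.3289²) = 0.0261 m²/day.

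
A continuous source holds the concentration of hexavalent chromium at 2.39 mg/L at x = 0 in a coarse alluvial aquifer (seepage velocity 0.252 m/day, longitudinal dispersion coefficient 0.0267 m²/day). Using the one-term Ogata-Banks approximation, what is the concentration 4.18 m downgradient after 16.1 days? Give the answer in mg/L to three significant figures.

For a continuous step input, C/C₀ ≈ ½·erfc((x−vt)/(2√(Dt))).
vt = 0.252 × 16.1 = 4.0572 m and 2√(Dt) = 2√(0.0267 × 16.1) = 1.311 m.
Argument (x−vt)/(2√(Dt)) = (4.18 − 4.0572)/1.311 = 0.09367; ½·erfc(0.09367) = 0.4473.
C = 2.39 × 0.4473 = 1.07 mg/L.

1.07 mg/L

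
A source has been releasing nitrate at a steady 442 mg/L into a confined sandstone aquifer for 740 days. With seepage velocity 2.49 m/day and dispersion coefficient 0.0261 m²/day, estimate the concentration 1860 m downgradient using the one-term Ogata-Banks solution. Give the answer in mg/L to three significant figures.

1.13 mg/L

For a continuous step input, C/C₀ ≈ ½·erfc((x−vt)/(2√(Dt))).
vt = 2.49 × 740 = 1842.6 m and 2√(Dt) = 2√(0.0261 × 740) = 8.790 m.
Argument (x−vt)/(2√(Dt)) = (1860 − 1842.6)/8.790 = 1.980; ½·erfc(1.980) = 0.002554.
C = 442 × 0.002554 = 1.13 mg/L.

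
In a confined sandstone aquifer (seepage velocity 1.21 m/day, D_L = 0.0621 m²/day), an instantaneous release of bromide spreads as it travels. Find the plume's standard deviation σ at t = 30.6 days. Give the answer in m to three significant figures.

1.95 m

Dispersive spreading gives a Gaussian with σ² = 2Dt; advection only shifts the center.
σ = √(2 × 0.0621 × 30.6) = 1.95 m.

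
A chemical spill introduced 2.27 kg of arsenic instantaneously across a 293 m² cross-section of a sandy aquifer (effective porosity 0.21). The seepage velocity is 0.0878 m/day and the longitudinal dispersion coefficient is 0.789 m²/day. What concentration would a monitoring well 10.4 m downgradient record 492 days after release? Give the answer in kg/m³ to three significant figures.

For an instantaneous plane source, C(x,t) = M/(n_e·A·√(4πDt)) · exp(−(x−vt)²/(4Dt)), with n_e·A the pore (flow) area.
Plume center vt = 0.0878 × 492 = 43.1976 m, so the well at 10.4 m is 32.7976 m upgradient of the peak.
√(4πDt) = 69.84 m, giving peak height M/(n_e·A·√(4πDt)) = 2.27/(0.21 × 293 × 69.84) = 0.0005282 kg/m³.
(x−vt)²/(4Dt) = (-32.7976)²/(4 × 0.789 × 492) = 0.6928; exp(−0.6928) = 0.5002.
C = 0.0005282 × 0.5002 = 0.000264 kg/m³.

0.000264 kg/m³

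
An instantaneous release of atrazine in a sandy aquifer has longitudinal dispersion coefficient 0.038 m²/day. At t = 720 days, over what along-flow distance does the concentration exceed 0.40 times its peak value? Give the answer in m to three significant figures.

20.0 m

The plume is Gaussian with σ = √(2Dt) = √(2 × 0.038 × 720) = 7.397 m.
C/C_peak = exp(−Δx²/(2σ²)) = 0.40 ⇒ Δx = σ·√(−2 ln 0.40) = 7.397 × 1.354 = 10.02 m.
Width = 2Δx = 20.0 m.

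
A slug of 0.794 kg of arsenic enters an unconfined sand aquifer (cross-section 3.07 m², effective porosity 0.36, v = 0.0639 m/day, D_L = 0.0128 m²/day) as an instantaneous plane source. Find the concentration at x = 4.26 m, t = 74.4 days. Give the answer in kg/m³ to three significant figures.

For an instantaneous plane source, C(x,t) = M/(n_e·A·√(4πDt)) · exp(−(x−vt)²/(4Dt)), with n_e·A the pore (flow) area.
Plume center vt = 0.0639 × 74.4 = 4.75416 m, so the well at 4.26 m is 0.49416 m upgradient of the peak.
√(4πDt) = 3.459 m, giving peak height M/(n_e·A·√(4πDt)) = 0.794/(0.36 × 3.07 × 3.459) = 0.2077 kg/m³.
(x−vt)²/(4Dt) = (-0.49416)²/(4 × 0.0128 × 74.4) = 0.06411; exp(−0.06411) = 0.9379.
C = 0.2077 × 0.9379 = 0.195 kg/m³.

0.195 kg/m³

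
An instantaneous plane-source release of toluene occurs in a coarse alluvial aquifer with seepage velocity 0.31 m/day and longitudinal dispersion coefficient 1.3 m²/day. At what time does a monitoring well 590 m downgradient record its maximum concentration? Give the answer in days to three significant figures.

For the 1D instantaneous-source solution, setting ∂C/∂t = 0 at fixed x gives v²t² + 2Dt − x² = 0, so t = (√(D² + v²x²) − D)/v².
√(D² + v²x²) = √(1.3² + 0.31² × 590²) = 182.9; v² = 0.0961.
t = (182.9 − 1.3)/0.0961 = 1890 days (vs. the pure-advection estimate x/v = 1900 d).

1890 days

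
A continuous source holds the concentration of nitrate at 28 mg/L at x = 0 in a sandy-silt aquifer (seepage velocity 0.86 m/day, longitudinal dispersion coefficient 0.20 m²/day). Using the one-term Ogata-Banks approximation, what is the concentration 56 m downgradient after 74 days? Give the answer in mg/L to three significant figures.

For a continuous step input, C/C₀ ≈ ½·erfc((x−vt)/(2√(Dt))).
vt = 0.86 × 74 = 63.64 m and 2√(Dt) = 2√(0.20 × 74) = 7.694 m.
Argument (x−vt)/(2√(Dt)) = (56 − 63.64)/7.694 = -0.9930; ½·erfc(-0.9930) = 0.9199.
C = 28 × 0.9199 = 25.8 mg/L.

25.8 mg/L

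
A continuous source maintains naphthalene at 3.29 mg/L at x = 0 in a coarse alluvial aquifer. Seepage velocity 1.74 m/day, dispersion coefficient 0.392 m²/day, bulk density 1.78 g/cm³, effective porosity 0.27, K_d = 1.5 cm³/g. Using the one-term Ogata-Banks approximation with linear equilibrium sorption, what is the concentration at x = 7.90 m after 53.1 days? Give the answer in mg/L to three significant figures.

Retardation factor R = 1 + ρ_b·K_d/n = 1 + 1.78 × 1.5/0.27 = 10.89.
Sorption retards both mechanisms: v_R = v/R = 0.1598 m/day, D_R = D/R = 0.03600 m²/day.
v_R·t = 0.1598 × 53.1 = 8.48538 m; 2√(D_R t) = 2.765 m; argument = (7.90 − 8.48538)/2.765 = -0.2117.
C = C₀ × ½·erfc(-0.2117) = 3.29 × 0.6177 = 2.03 mg/L.

2.03 mg/L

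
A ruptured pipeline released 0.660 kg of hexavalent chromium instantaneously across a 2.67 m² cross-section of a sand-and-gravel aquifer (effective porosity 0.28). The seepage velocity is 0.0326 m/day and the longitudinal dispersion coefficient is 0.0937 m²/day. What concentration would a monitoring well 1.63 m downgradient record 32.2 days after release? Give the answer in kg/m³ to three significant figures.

For an instantaneous plane source, C(x,t) = M/(n_e·A·√(4πDt)) · exp(−(x−vt)²/(4Dt)), with n_e·A the pore (flow) area.
Plume center vt = 0.0326 × 32.2 = 1.04972 m, so the well at 1.63 m is 0.58028 m downgradient of the peak.
√(4πDt) = 6.157 m, giving peak height M/(n_e·A·√(4πDt)) = 0.660/(0.28 × 2.67 × 6.157) = 0.1434 kg/m³.
(x−vt)²/(4Dt) = (0.58028)²/(4 × 0.0937 × 32.2) = 0.02790; exp(−0.02790) = 0.9725.
C = 0.1434 × 0.9725 = 0.139 kg/m³.

0.139 kg/m³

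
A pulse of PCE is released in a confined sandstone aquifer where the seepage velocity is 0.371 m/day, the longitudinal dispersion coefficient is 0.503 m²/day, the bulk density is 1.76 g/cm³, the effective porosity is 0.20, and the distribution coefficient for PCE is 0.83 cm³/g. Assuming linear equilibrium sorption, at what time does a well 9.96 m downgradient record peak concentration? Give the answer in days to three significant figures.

Retardation factor R = 1 + ρ_b·K_d/n = 1 + 1.76 × 0.83/0.20 = 8.304.
Sorption retards both mechanisms: v_R = v/R = 0.04468 m/day, D_R = D/R = 0.06057 m²/day.
Peak time from v_R²t² + 2D_R t − x² = 0: t = (√(D_R² + v_R²x²) − D_R)/v_R².
√(D_R² + v_R²x²) = √(0.06057² + 0.04468² × 9.96²) = 0.4491; v_R² = 0.001996.
t = (0.4491 − 0.06057)/0.001996 = 195 days.

195 days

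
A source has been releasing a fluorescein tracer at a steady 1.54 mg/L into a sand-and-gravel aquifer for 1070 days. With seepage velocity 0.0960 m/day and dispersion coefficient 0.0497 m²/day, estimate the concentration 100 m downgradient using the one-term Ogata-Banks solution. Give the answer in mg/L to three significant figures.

0.930 mg/L

For a continuous step input, C/C₀ ≈ ½·erfc((x−vt)/(2√(Dt))).
vt = 0.0960 × 1070 = 102.72 m and 2√(Dt) = 2√(0.0497 × 1070) = 14.58 m.
Argument (x−vt)/(2√(Dt)) = (100 − 102.72)/14.58 = -0.1866; ½·erfc(-0.1866) = 0.6041.
C = 1.54 × 0.6041 = 0.930 mg/L.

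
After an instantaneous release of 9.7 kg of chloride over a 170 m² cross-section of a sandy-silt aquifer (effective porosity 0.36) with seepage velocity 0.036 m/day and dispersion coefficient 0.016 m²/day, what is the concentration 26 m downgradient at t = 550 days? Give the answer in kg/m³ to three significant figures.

0.00506 kg/m³

For an instantaneous plane source, C(x,t) = M/(n_e·A·√(4πDt)) · exp(−(x−vt)²/(4Dt)), with n_e·A the pore (flow) area.
Plume center vt = 0.036 × 550 = 19.8 m, so the well at 26 m is 6.2 m downgradient of the peak.
√(4πDt) = 10.52 m, giving peak height M/(n_e·A·√(4πDt)) = 9.7/(0.36 × 170 × 10.52) = 0.01507 kg/m³.
(x−vt)²/(4Dt) = (6.2)²/(4 × 0.016 × 550) = 1.092; exp(−1.092) = 0.3355.
C = 0.01507 × 0.3355 = 0.00506 kg/m³.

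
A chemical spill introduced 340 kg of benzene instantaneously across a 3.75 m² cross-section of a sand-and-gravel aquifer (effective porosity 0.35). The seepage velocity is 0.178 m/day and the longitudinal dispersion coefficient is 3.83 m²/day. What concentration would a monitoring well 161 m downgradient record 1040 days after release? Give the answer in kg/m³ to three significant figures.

For an instantaneous plane source, C(x,t) = M/(n_e·A·√(4πDt)) · exp(−(x−vt)²/(4Dt)), with n_e·A the pore (flow) area.
Plume center vt = 0.178 × 1040 = 185.12 m, so the well at 161 m is 24.12 m upgradient of the peak.
√(4πDt) = 223.7 m, giving peak height M/(n_e·A·√(4πDt)) = 340/(0.35 × 3.75 × 223.7) = 1.158 kg/m³.
(x−vt)²/(4Dt) = (-24.12)²/(4 × 3.83 × 1040) = 0.03651; exp(−0.03651) = 0.9641.
C = 1.158 × 0.9641 = 1.12 kg/m³.

1.12 kg/m³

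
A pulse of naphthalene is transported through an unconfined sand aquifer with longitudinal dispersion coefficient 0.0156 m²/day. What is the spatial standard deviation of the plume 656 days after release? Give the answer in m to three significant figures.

4.52 m

Dispersive spreading gives a Gaussian with σ² = 2Dt; advection only shifts the center.
σ = √(2 × 0.0156 × 656) = 4.52 m.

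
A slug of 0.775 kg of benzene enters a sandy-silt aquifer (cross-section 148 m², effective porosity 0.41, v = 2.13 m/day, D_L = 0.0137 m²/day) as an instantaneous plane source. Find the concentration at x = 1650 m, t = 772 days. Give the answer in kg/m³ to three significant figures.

For an instantaneous plane source, C(x,t) = M/(n_e·A·√(4πDt)) · exp(−(x−vt)²/(4Dt)), with n_e·A the pore (flow) area.
Plume center vt = 2.13 × 772 = 1644.36 m, so the well at 1650 m is 5.64 m downgradient of the peak.
√(4πDt) = 11.53 m, giving peak height M/(n_e·A·√(4πDt)) = 0.775/(0.41 × 148 × 11.53) = 0.001108 kg/m³.
(x−vt)²/(4Dt) = (5.64)²/(4 × 0.0137 × 772) = 0.7519; exp(−0.7519) = 0.4715.
C = 0.001108 × 0.4715 = 0.000522 kg/m³.

0.000522 kg/m³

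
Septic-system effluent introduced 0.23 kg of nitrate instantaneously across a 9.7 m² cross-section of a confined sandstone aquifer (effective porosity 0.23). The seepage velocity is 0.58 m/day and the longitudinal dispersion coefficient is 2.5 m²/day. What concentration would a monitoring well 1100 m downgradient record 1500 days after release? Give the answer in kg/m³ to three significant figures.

For an instantaneous plane source, C(x,t) = M/(n_e·A·√(4πDt)) · exp(−(x−vt)²/(4Dt)), with n_e·A the pore (flow) area.
Plume center vt = 0.58 × 1500 = 870 m, so the well at 1100 m is 230 m downgradient of the peak.
√(4πDt) = 217.1 m, giving peak height M/(n_e·A·√(4πDt)) = 0.23/(0.23 × 9.7 × 217.1) = 0.0004749 kg/m³.
(x−vt)²/(4Dt) = (230)²/(4 × 2.5 × 1500) = 3.527; exp(−3.527) = 0.02939.
C = 0.0004749 × 0.02939 = 1.40e-05 kg/m³.

1.40e-05 kg/m³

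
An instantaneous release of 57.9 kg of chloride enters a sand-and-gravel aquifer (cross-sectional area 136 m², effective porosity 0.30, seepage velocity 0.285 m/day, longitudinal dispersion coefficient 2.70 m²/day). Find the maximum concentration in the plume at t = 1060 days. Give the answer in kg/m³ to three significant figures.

The peak of an instantaneous 1D plume sits at x = vt; there the Gaussian factor is 1 and C_max = M/(n_e·A·√(4πDt)), where n_e·A is the pore area the mass is dissolved in.
√(4πDt) = √(4π × 2.70 × 1060) = 189.6 m, so C_max = 57.9/(0.30 × 136 × 189.6) = 0.00748 kg/m³.

0.00748 kg/m³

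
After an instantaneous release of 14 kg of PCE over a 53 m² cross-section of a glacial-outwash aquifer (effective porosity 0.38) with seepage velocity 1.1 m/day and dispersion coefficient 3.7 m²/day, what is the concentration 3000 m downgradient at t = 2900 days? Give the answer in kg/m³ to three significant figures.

0.000816 kg/m³

For an instantaneous plane source, C(x,t) = M/(n_e·A·√(4πDt)) · exp(−(x−vt)²/(4Dt)), with n_e·A the pore (flow) area.
Plume center vt = 1.1 × 2900 = 3190 m, so the well at 3000 m is 190 m upgradient of the peak.
√(4πDt) = 367.2 m, giving peak height M/(n_e·A·√(4πDt)) = 14/(0.38 × 53 × 367.2) = 0.001893 kg/m³.
(x−vt)²/(4Dt) = (-190)²/(4 × 3.7 × 2900) = 0.8411; exp(−0.8411) = 0.4312.
C = 0.001893 × 0.4312 = 0.000816 kg/m³.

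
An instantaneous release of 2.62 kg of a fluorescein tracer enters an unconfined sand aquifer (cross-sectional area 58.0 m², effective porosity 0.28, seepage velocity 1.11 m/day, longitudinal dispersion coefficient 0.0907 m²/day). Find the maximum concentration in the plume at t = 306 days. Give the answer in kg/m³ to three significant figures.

The peak of an instantaneous 1D plume sits at x = vt; there the Gaussian factor is 1 and C_max = M/(n_e·A·√(4πDt)), where n_e·A is the pore area the mass is dissolved in.
√(4πDt) = √(4π × 0.0907 × 306) = 18.68 m, so C_max = 2.62/(0.28 × 58.0 × 18.68) = 0.00864 kg/m³.

0.00864 kg/m³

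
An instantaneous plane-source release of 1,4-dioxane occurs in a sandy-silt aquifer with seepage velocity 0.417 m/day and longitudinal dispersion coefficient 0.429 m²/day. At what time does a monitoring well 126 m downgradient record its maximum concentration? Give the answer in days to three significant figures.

300 days

For the 1D instantaneous-source solution, setting ∂C/∂t = 0 at fixed x gives v²t² + 2Dt − x² = 0, so t = (√(D² + v²x²) − D)/v².
√(D² + v²x²) = √(0.429² + 0.417² × 126²) = 52.54; v² = 0.173889.
t = (52.54 − 0.429)/0.173889 = 300 days (vs. the pure-advection estimate x/v = 302 d).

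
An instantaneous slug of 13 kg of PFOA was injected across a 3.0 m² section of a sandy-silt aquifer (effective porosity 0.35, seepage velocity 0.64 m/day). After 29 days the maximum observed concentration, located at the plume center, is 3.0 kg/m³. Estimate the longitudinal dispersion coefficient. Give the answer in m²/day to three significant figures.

At the plume center C_max = M/(n_e·A·√(4πDt)), so D = M²/(4πt·(n_e·A·C_max)²).
n_e·A·C_max = 0.35 × 3.0 × 3.0 = 3.150 kg/m.
D = 13²/(4π × 29 × 3.150²) = 0.0467 m²/day.

0.0467 m²/day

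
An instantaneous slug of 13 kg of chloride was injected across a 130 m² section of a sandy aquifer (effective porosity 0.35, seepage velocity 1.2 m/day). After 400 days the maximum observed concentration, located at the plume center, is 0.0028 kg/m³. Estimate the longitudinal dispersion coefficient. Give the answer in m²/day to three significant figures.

At the plume center C_max = M/(n_e·A·√(4πDt)), so D = M²/(4πt·(n_e·A·C_max)²).
n_e·A·C_max = 0.35 × 130 × 0.0028 = 0.1274 kg/m.
D = 13²/(4π × 400 × 0.1274²) = 2.07 m²/day.

2.07 m²/day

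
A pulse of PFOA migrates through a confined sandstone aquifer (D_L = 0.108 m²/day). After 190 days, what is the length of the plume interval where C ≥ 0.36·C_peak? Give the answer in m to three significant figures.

18.3 m

The plume is Gaussian with σ = √(2Dt) = √(2 × 0.108 × 190) = 6.406 m.
C/C_peak = exp(−Δx²/(2σ²)) = 0.36 ⇒ Δx = σ·√(−2 ln 0.36) = 6.406 × 1.429 = 9.154 m.
Width = 2Δx = 18.3 m.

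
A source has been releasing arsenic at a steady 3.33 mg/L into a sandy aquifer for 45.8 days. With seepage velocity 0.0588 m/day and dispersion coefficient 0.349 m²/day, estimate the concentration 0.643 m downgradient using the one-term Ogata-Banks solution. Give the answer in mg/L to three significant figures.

2.14 mg/L

For a continuous step input, C/C₀ ≈ ½·erfc((x−vt)/(2√(Dt))).
vt = 0.0588 × 45.8 = 2.69304 m and 2√(Dt) = 2√(0.349 × 45.8) = 7.996 m.
Argument (x−vt)/(2√(Dt)) = (0.643 − 2.69304)/7.996 = -0.2564; ½·erfc(-0.2564) = 0.6415.
C = 3.33 × 0.6415 = 2.14 mg/L.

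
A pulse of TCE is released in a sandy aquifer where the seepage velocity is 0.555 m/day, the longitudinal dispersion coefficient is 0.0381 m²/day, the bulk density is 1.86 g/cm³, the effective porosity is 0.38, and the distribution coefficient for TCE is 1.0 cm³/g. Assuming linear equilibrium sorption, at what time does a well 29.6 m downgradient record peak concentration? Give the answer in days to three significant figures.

Retardation factor R = 1 + ρ_b·K_d/n = 1 + 1.86 × 1.0/0.38 = 5.895.
Sorption retards both mechanisms: v_R = v/R = 0.09415 m/day, D_R = D/R = 0.006463 m²/day.
Peak time from v_R²t² + 2D_R t − x² = 0: t = (√(D_R² + v_R²x²) − D_R)/v_R².
√(D_R² + v_R²x²) = √(0.006463² + 0.09415² × 29.6²) = 2.787; v_R² = 0.008864.
t = (2.787 − 0.006463)/0.008864 = 314 days.

314 days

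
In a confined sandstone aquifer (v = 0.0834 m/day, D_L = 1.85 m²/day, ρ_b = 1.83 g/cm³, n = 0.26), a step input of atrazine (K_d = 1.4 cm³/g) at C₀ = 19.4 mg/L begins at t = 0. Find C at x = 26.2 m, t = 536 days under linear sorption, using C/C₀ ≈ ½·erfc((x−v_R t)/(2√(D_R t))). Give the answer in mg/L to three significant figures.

0.993 mg/L

Retardation factor R = 1 + ρ_b·K_d/n = 1 + 1.83 × 1.4/0.26 = 10.85.
Sorption retards both mechanisms: v_R = v/R = 0.007687 m/day, D_R = D/R = 0.1705 m²/day.
v_R·t = 0.007687 × 536 = 4.120232 m; 2√(D_R t) = 19.12 m; argument = (26.2 − 4.120232)/19.12 = 1.155.
C = C₀ × ½·erfc(1.155) = 19.4 × 0.05119 = 0.993 mg/L.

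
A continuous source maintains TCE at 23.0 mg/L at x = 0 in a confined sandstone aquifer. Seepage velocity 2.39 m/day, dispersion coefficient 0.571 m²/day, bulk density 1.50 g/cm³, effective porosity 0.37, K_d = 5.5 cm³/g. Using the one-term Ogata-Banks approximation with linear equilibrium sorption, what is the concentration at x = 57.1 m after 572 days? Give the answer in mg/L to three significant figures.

14.2 mg/L

Retardation factor R = 1 + ρ_b·K_d/n = 1 + 1.50 × 5.5/0.37 = 23.30.
Sorption retards both mechanisms: v_R = v/R = 0.1026 m/day, D_R = D/R = 0.02451 m²/day.
v_R·t = 0.1026 × 572 = 58.6872 m; 2√(D_R t) = 7.489 m; argument = (57.1 − 58.6872)/7.489 = -0.2119.
C = C₀ × ½·erfc(-0.2119) = 23.0 × 0.6178 = 14.2 mg/L.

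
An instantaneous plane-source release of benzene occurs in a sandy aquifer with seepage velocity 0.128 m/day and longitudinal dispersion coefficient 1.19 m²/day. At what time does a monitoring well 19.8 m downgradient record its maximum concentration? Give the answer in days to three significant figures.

98.3 days

For the 1D instantaneous-source solution, setting ∂C/∂t = 0 at fixed x gives v²t² + 2Dt − x² = 0, so t = (√(D² + v²x²) − D)/v².
√(D² + v²x²) = √(1.19² + 0.128² × 19.8²) = 2.800; v² = 0.016384.
t = (2.800 − 1.19)/0.016384 = 98.3 days (vs. the pure-advection estimate x/v = 155 d).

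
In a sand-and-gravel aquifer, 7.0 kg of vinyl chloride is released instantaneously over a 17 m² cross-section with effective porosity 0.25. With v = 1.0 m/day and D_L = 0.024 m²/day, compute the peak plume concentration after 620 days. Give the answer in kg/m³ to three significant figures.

0.120 kg/m³

The peak of an instantaneous 1D plume sits at x = vt; there the Gaussian factor is 1 and C_max = M/(n_e·A·√(4πDt)), where n_e·A is the pore area the mass is dissolved in.
√(4πDt) = √(4π × 0.024 × 620) = 13.67 m, so C_max = 7.0/(0.25 × 17 × 13.67) = 0.120 kg/m³.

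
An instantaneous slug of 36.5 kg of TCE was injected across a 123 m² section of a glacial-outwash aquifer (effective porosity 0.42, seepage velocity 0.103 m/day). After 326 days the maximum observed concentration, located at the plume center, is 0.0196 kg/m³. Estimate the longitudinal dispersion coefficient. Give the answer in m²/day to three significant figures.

0.317 m²/day

At the plume center C_max = M/(n_e·A·√(4πDt)), so D = M²/(4πt·(n_e·A·C_max)²).
n_e·A·C_max = 0.42 × 123 × 0.0196 = 1.013 kg/m.
D = 36.5²/(4π × 326 × 1.013²) = 0.317 m²/day.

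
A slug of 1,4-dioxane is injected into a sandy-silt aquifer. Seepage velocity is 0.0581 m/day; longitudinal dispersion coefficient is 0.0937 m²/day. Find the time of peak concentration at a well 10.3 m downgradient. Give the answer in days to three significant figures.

152 days

For the 1D instantaneous-source solution, setting ∂C/∂t = 0 at fixed x gives v²t² + 2Dt − x² = 0, so t = (√(D² + v²x²) − D)/v².
√(D² + v²x²) = √(0.0937² + 0.0581² × 10.3²) = 0.6057; v² = 0.00337561.
t = (0.6057 − 0.0937)/0.00337561 = 152 days (vs. the pure-advection estimate x/v = 177 d).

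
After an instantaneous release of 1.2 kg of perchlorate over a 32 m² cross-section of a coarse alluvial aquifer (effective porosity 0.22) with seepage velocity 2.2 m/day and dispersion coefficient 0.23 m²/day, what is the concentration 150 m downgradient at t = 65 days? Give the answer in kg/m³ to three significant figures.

0.00548 kg/m³

For an instantaneous plane source, C(x,t) = M/(n_e·A·√(4πDt)) · exp(−(x−vt)²/(4Dt)), with n_e·A the pore (flow) area.
Plume center vt = 2.2 × 65 = 143 m, so the well at 150 m is 7 m downgradient of the peak.
√(4πDt) = 13.71 m, giving peak height M/(n_e·A·√(4πDt)) = 1.2/(0.22 × 32 × 13.71) = 0.01243 kg/m³.
(x−vt)²/(4Dt) = (7)²/(4 × 0.23 × 65) = 0.8194; exp(−0.8194) = 0.4407.
C = 0.01243 × 0.4407 = 0.00548 kg/m³.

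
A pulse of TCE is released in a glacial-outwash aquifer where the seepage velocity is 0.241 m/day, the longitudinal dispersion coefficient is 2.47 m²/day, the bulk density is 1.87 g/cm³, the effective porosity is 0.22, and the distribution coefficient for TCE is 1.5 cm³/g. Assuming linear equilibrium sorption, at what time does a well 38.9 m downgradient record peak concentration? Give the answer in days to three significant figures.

Retardation factor R = 1 + ρ_b·K_d/n = 1 + 1.87 × 1.5/0.22 = 13.75.
Sorption retards both mechanisms: v_R = v/R = 0.01753 m/day, D_R = D/R = 0.1796 m²/day.
Peak time from v_R²t² + 2D_R t − x² = 0: t = (√(D_R² + v_R²x²) − D_R)/v_R².
√(D_R² + v_R²x²) = √(0.1796² + 0.01753² × 38.9²) = 0.7052; v_R² = 0.0003073.
t = (0.7052 − 0.1796)/0.0003073 = 1710 days.

1710 days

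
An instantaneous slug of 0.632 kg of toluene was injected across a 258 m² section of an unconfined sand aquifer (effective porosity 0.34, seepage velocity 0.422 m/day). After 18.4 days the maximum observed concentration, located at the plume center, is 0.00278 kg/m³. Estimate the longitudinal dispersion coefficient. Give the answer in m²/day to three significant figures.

0.0290 m²/day

At the plume center C_max = M/(n_e·A·√(4πDt)), so D = M²/(4πt·(n_e·A·C_max)²).
n_e·A·C_max = 0.34 × 258 × 0.00278 = 0.2439 kg/m.
D = 0.632²/(4π × 18.4 × 0.2439²) = 0.0290 m²/day.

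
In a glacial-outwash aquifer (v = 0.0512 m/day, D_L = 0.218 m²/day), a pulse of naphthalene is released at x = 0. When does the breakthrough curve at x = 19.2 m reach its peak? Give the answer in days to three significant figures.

301 days

For the 1D instantaneous-source solution, setting ∂C/∂t = 0 at fixed x gives v²t² + 2Dt − x² = 0, so t = (√(D² + v²x²) − D)/v².
√(D² + v²x²) = √(0.218² + 0.0512² × 19.2²) = 1.007; v² = 0.00262144.
t = (1.007 − 0.218)/0.00262144 = 301 days (vs. the pure-advection estimate x/v = 375 d).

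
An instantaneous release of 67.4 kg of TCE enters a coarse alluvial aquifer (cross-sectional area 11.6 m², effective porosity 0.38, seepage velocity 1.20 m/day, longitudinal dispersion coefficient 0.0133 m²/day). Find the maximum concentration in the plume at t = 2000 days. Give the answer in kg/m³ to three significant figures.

0.836 kg/m³

The peak of an instantaneous 1D plume sits at x = vt; there the Gaussian factor is 1 and C_max = M/(n_e·A·√(4πDt)), where n_e·A is the pore area the mass is dissolved in.
√(4πDt) = √(4π × 0.0133 × 2000) = 18.28 m, so C_max = 67.4/(0.38 × 11.6 × 18.28) = 0.836 kg/m³.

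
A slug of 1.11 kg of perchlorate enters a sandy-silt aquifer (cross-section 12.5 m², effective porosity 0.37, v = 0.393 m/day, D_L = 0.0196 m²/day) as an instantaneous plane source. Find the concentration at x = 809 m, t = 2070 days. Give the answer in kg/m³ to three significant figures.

For an instantaneous plane source, C(x,t) = M/(n_e·A·√(4πDt)) · exp(−(x−vt)²/(4Dt)), with n_e·A the pore (flow) area.
Plume center vt = 0.393 × 2070 = 813.51 m, so the well at 809 m is 4.51 m upgradient of the peak.
√(4πDt) = 22.58 m, giving peak height M/(n_e·A·√(4πDt)) = 1.11/(0.37 × 12.5 × 22.58) = 0.01063 kg/m³.
(x−vt)²/(4Dt) = (-4.51)²/(4 × 0.0196 × 2070) = 0.1253; exp(−0.1253) = 0.8822.
C = 0.01063 × 0.8822 = 0.00938 kg/m³.

0.00938 kg/m³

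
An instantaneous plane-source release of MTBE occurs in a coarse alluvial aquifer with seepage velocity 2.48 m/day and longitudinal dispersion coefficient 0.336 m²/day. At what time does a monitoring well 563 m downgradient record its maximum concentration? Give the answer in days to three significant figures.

227 days

For the 1D instantaneous-source solution, setting ∂C/∂t = 0 at fixed x gives v²t² + 2Dt − x² = 0, so t = (√(D² + v²x²) − D)/v².
√(D² + v²x²) = √(0.336² + 2.48² × 563²) = 1396; v² = 6.1504.
t = (1396 − 0.336)/6.1504 = 227 days (vs. the pure-advection estimate x/v = 227 d).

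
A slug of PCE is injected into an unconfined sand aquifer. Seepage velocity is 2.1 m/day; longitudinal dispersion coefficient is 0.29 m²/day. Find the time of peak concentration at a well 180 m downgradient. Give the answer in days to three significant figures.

85.6 days

For the 1D instantaneous-source solution, setting ∂C/∂t = 0 at fixed x gives v²t² + 2Dt − x² = 0, so t = (√(D² + v²x²) − D)/v².
√(D² + v²x²) = √(0.29² + 2.1² × 180²) = 378.0; v² = 4.41.
t = (378.0 − 0.29)/4.41 = 85.6 days (vs. the pure-advection estimate x/v = 85.7 d).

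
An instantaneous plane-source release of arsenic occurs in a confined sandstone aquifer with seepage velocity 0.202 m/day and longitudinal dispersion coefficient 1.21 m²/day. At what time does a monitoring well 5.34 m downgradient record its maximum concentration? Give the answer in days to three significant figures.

For the 1D instantaneous-source solution, setting ∂C/∂t = 0 at fixed x gives v²t² + 2Dt − x² = 0, so t = (√(D² + v²x²) − D)/v².
√(D² + v²x²) = √(1.21² + 0.202² × 5.34²) = 1.621; v² = 0.040804.
t = (1.621 − 1.21)/0.040804 = 10.1 days (vs. the pure-advection estimate x/v = 26.4 d).

10.1 days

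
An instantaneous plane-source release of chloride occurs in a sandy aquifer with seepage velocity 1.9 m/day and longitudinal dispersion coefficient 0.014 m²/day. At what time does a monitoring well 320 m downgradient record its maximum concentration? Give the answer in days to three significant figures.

168 days

For the 1D instantaneous-source solution, setting ∂C/∂t = 0 at fixed x gives v²t² + 2Dt − x² = 0, so t = (√(D² + v²x²) − D)/v².
√(D² + v²x²) = √(0.014² + 1.9² × 320²) = 608.0; v² = 3.61.
t = (608.0 − 0.014)/3.61 = 168 days (vs. the pure-advection estimate x/v = 168 d).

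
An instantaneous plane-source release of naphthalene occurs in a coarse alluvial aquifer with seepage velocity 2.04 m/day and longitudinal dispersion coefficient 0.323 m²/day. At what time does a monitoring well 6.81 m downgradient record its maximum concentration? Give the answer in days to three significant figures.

For the 1D instantaneous-source solution, setting ∂C/∂t = 0 at fixed x gives v²t² + 2Dt − x² = 0, so t = (√(D² + v²x²) − D)/v².
√(D² + v²x²) = √(0.323² + 2.04² × 6.81²) = 13.90; v² = 4.1616.
t = (13.90 − 0.323)/4.1616 = 3.26 days (vs. the pure-advection estimate x/v = 3.34 d).

3.26 days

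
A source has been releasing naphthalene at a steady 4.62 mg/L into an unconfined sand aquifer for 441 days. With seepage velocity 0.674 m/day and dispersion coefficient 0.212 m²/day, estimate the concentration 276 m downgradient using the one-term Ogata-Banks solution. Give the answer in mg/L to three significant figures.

4.34 mg/L

For a continuous step input, C/C₀ ≈ ½·erfc((x−vt)/(2√(Dt))).
vt = 0.674 × 441 = 297.234 m and 2√(Dt) = 2√(0.212 × 441) = 19.34 m.
Argument (x−vt)/(2√(Dt)) = (276 − 297.234)/19.34 = -1.098; ½·erfc(-1.098) = 0.9398.
C = 4.62 × 0.9398 = 4.34 mg/L.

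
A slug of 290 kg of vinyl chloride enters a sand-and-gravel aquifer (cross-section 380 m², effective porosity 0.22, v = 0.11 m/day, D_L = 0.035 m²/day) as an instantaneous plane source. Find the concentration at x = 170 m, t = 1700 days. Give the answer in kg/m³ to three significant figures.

0.0377 kg/m³

For an instantaneous plane source, C(x,t) = M/(n_e·A·√(4πDt)) · exp(−(x−vt)²/(4Dt)), with n_e·A the pore (flow) area.
Plume center vt = 0.11 × 1700 = 187 m, so the well at 170 m is 17 m upgradient of the peak.
√(4πDt) = 27.34 m, giving peak height M/(n_e·A·√(4πDt)) = 290/(0.22 × 380 × 27.34) = 0.1269 kg/m³.
(x−vt)²/(4Dt) = (-17)²/(4 × 0.035 × 1700) = 1.214; exp(−1.214) = 0.2970.
C = 0.1269 × 0.2970 = 0.0377 kg/m³.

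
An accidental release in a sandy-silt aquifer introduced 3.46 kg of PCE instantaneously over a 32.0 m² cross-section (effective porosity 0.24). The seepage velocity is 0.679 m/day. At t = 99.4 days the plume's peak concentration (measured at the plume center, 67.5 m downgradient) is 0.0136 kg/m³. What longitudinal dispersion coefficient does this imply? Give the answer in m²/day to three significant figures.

At the plume center C_max = M/(n_e·A·√(4πDt)), so D = M²/(4πt·(n_e·A·C_max)²).
n_e·A·C_max = 0.24 × 32.0 × 0.0136 = 0.1044 kg/m.
D = 3.46²/(4π × 99.4 × 0.1044²) = 0.879 m²/day.

0.879 m²/day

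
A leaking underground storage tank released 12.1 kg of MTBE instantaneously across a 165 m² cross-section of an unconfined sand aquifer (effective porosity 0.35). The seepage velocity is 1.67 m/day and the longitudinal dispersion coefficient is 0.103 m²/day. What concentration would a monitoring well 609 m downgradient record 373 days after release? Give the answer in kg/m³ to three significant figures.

For an instantaneous plane source, C(x,t) = M/(n_e·A·√(4πDt)) · exp(−(x−vt)²/(4Dt)), with n_e·A the pore (flow) area.
Plume center vt = 1.67 × 373 = 622.91 m, so the well at 609 m is 13.91 m upgradient of the peak.
√(4πDt) = 21.97 m, giving peak height M/(n_e·A·√(4πDt)) = 12.1/(0.35 × 165 × 21.97) = 0.009537 kg/m³.
(x−vt)²/(4Dt) = (-13.91)²/(4 × 0.103 × 373) = 1.259; exp(−1.259) = 0.2839.
C = 0.009537 × 0.2839 = 0.00271 kg/m³.

0.00271 kg/m³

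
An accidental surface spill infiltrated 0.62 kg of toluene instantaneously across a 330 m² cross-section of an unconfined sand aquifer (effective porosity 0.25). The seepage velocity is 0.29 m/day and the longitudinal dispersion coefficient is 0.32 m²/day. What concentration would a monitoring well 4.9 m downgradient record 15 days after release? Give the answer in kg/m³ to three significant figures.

For an instantaneous plane source, C(x,t) = M/(n_e·A·√(4πDt)) · exp(−(x−vt)²/(4Dt)), with n_e·A the pore (flow) area.
Plume center vt = 0.29 × 15 = 4.35 m, so the well at 4.9 m is 0.55 m downgradient of the peak.
√(4πDt) = 7.767 m, giving peak height M/(n_e·A·√(4πDt)) = 0.62/(0.25 × 330 × 7.767) = 0.0009676 kg/m³.
(x−vt)²/(4Dt) = (0.55)²/(4 × 0.32 × 15) = 0.01576; exp(−0.01576) = 0.9844.
C = 0.0009676 × 0.9844 = 0.000953 kg/m³.

0.000953 kg/m³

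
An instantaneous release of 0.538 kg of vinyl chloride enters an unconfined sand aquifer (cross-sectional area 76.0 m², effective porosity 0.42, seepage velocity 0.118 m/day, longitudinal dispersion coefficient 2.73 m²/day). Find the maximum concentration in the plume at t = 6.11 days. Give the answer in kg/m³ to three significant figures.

0.00116 kg/m³

The peak of an instantaneous 1D plume sits at x = vt; there the Gaussian factor is 1 and C_max = M/(n_e·A·√(4πDt)), where n_e·A is the pore area the mass is dissolved in.
√(4πDt) = √(4π × 2.73 × 6.11) = 14.48 m, so C_max = 0.538/(0.42 × 76.0 × 14.48) = 0.00116 kg/m³.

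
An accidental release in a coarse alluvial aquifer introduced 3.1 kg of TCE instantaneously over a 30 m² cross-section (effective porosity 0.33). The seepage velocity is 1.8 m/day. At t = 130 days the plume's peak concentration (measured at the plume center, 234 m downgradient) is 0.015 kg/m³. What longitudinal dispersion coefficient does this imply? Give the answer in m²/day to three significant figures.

0.267 m²/day

At the plume center C_max = M/(n_e·A·√(4πDt)), so D = M²/(4πt·(n_e·A·C_max)²).
n_e·A·C_max = 0.33 × 30 × 0.015 = 0.1485 kg/m.
D = 3.1²/(4π × 130 × 0.1485²) = 0.267 m²/day.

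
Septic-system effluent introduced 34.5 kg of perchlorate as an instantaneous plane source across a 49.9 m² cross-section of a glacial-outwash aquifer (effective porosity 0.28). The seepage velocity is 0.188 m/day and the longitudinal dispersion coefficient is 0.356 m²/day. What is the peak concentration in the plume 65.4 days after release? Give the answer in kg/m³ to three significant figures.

The peak of an instantaneous 1D plume sits at x = vt; there the Gaussian factor is 1 and C_max = M/(n_e·A·√(4πDt)), where n_e·A is the pore area the mass is dissolved in.
√(4πDt) = √(4π × 0.356 × 65.4) = 17.10 m, so C_max = 34.5/(0.28 × 49.9 × 17.10) = 0.144 kg/m³.

0.144 kg/m³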